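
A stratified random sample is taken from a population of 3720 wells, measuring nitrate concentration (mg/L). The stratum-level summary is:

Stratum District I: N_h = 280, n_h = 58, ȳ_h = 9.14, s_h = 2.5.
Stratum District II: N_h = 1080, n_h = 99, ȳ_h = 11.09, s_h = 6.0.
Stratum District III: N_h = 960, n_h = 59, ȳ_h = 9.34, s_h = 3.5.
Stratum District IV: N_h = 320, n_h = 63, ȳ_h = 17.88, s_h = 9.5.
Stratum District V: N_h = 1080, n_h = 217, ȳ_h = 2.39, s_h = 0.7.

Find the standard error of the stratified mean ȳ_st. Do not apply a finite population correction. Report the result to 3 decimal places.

SE(ȳ_st) ≈ 0.236

V̂(ȳ_st) = Σ W_h² s_h²/n_h, with W_h = N_h/N and N = 3720:
  stratum District I: (280/3720)²·2.5²/58 = 0.000610495
  stratum District II: (1080/3720)²·6.0²/99 = 0.0306499
  stratum District III: (960/3720)²·3.5²/59 = 0.0138274
  stratum District IV: (320/3720)²·9.5²/63 = 0.0106004
  stratum District V: (1080/3720)²·0.7²/217 = 0.000190326
V̂(ȳ_st) = 0.0558785
SE(ȳ_st) = √0.0558785 = 0.236386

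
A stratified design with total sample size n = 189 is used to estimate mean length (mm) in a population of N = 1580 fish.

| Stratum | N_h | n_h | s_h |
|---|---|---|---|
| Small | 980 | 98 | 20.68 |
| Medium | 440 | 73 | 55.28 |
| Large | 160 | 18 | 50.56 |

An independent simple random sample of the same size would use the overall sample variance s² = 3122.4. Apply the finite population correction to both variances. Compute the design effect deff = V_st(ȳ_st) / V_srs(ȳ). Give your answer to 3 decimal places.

V̂(ȳ_st) = Σ W_h² (1 − n_h/N_h) s_h²/n_h, with W_h = N_h/N and N = 1580:
  stratum Small: (980/1580)²·(1 − 98/980)·20.68²/98 = 1.51097
  stratum Medium: (440/1580)²·(1 − 73/440)·55.28²/73 = 2.70781
  stratum Large: (160/1580)²·(1 − 18/160)·50.56²/18 = 1.29252
V_st = 5.51129
V_srs = (1 − 189/1580)·3122.4/189 = 14.5444
deff = V_st / V_srs = 5.51129/14.5444 = 0.3789

deff ≈ 0.379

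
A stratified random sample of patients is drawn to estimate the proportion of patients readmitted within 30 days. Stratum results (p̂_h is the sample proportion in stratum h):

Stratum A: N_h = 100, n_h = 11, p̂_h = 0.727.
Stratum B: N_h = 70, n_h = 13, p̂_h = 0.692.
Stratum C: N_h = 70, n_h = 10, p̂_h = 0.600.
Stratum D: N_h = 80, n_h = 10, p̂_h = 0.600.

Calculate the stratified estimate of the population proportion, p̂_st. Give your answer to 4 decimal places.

p̂_st ≈ 0.6598

N = 320; stratum weights W_h = N_h/N.
p̂_st = Σ W_h p̂_h = (100·0.727 + 70·0.692 + 70·0.600 + 80·0.600)/320 = 0.65981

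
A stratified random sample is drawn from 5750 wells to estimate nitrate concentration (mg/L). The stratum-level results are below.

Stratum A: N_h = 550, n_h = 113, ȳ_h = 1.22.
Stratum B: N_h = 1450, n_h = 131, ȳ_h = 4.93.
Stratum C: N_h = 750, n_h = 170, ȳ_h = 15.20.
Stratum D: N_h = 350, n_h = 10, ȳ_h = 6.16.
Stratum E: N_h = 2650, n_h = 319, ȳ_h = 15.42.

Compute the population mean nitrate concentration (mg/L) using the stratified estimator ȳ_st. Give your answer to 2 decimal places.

ȳ_st ≈ 10.82

N = Σ N_h = 5750. Stratum weights W_h = N_h/N.
ȳ_st = (550·1.22 + 1450·4.93 + 750·15.20 + 350·6.16 + 2650·15.42) / 5750 = 10.8241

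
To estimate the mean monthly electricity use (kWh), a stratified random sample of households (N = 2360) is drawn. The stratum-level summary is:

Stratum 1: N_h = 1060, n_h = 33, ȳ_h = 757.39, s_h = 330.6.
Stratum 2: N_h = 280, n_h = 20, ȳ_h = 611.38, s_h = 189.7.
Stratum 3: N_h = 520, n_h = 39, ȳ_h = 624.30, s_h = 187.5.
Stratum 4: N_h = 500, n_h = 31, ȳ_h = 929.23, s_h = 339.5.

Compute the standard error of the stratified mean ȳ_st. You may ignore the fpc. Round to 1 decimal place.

V̂(ȳ_st) = Σ W_h² s_h²/n_h, with W_h = N_h/N and N = 2360:
  stratum 1: (1060/2360)²·330.6²/33 = 668.158
  stratum 2: (280/2360)²·189.7²/20 = 25.3278
  stratum 3: (520/2360)²·187.5²/39 = 43.7644
  stratum 4: (500/2360)²·339.5²/31 = 166.891
V̂(ȳ_st) = 904.142
SE(ȳ_st) = √904.142 = 30.069

SE(ȳ_st) ≈ 30.1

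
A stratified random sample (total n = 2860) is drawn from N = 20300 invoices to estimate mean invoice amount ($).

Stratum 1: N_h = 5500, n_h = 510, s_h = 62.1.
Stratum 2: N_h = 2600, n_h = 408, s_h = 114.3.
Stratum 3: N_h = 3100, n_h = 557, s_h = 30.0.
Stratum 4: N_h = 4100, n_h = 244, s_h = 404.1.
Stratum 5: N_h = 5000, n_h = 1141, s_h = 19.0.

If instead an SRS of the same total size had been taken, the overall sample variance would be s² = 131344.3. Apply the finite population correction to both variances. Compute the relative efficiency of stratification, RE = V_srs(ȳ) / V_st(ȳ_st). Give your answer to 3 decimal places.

RE ≈ 1.479

V̂(ȳ_st) = Σ W_h² (1 − n_h/N_h) s_h²/n_h, with W_h = N_h/N and N = 20300:
  stratum 1: (5500/20300)²·(1 − 510/5500)·62.1²/510 = 0.503598
  stratum 2: (2600/20300)²·(1 − 408/2600)·114.3²/408 = 0.442847
  stratum 3: (3100/20300)²·(1 − 557/3100)·30.0²/557 = 0.0309103
  stratum 4: (4100/20300)²·(1 − 244/4100)·404.1²/244 = 25.6754
  stratum 5: (5000/20300)²·(1 − 1141/5000)·19.0²/1141 = 0.0148141
V_st = 26.6675
V_srs = (1 − 2860/20300)·131344.3/2860 = 39.4544
Relative efficiency = V_srs / V_st = 39.4544/26.6675 = 1.4795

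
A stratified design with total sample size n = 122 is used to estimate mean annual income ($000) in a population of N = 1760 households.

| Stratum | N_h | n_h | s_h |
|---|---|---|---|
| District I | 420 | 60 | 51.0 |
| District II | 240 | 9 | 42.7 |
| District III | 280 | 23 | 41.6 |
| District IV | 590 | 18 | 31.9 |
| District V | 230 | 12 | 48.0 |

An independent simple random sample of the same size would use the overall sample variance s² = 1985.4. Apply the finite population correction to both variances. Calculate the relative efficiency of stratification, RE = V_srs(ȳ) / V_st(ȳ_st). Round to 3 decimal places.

V̂(ȳ_st) = Σ W_h² (1 − n_h/N_h) s_h²/n_h, with W_h = N_h/N and N = 1760:
  stratum District I: (420/1760)²·(1 − 60/420)·51.0²/60 = 2.116
  stratum District II: (240/1760)²·(1 − 9/240)·42.7²/9 = 3.62586
  stratum District III: (280/1760)²·(1 − 23/280)·41.6²/23 = 1.74793
  stratum District IV: (590/1760)²·(1 − 18/590)·31.9²/18 = 6.1593
  stratum District V: (230/1760)²·(1 − 12/230)·48.0²/12 = 3.10785
V_st = 16.7569
V_srs = (1 − 122/1760)·1985.4/122 = 15.1457
Relative efficiency = V_srs / V_st = 15.1457/16.7569 = 0.9038

RE ≈ 0.904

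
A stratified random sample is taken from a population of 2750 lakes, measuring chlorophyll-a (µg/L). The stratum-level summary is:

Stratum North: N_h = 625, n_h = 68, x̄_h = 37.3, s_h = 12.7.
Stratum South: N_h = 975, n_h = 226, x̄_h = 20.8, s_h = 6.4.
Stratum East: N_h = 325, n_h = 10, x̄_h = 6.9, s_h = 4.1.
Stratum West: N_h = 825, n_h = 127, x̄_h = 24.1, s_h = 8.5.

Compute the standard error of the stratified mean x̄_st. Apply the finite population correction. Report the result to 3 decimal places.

V̂(x̄_st) = Σ W_h² (1 − n_h/N_h) s_h²/n_h, with W_h = N_h/N and N = 2750:
  stratum North: (625/2750)²·(1 − 68/625)·12.7²/68 = 0.109186
  stratum South: (975/2750)²·(1 − 226/975)·6.4²/226 = 0.0175014
  stratum East: (325/2750)²·(1 − 10/325)·4.1²/10 = 0.022756
  stratum West: (825/2750)²·(1 − 127/825)·8.5²/127 = 0.043319
V̂(x̄_st) = 0.192763
SE(x̄_st) = √0.192763 = 0.439048

SE(x̄_st) ≈ 0.439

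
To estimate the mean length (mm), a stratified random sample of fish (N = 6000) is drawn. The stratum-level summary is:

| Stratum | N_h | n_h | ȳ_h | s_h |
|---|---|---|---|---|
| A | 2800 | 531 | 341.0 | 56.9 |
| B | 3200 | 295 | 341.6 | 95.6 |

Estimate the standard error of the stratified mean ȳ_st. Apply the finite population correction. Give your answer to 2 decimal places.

V̂(ȳ_st) = Σ W_h² (1 − n_h/N_h) s_h²/n_h, with W_h = N_h/N and N = 6000:
  stratum A: (2800/6000)²·(1 − 531/2800)·56.9²/531 = 1.07602
  stratum B: (3200/6000)²·(1 − 295/3200)·95.6²/295 = 7.99995
V̂(ȳ_st) = 9.07597
SE(ȳ_st) = √9.07597 = 3.01264

SE(ȳ_st) ≈ 3.01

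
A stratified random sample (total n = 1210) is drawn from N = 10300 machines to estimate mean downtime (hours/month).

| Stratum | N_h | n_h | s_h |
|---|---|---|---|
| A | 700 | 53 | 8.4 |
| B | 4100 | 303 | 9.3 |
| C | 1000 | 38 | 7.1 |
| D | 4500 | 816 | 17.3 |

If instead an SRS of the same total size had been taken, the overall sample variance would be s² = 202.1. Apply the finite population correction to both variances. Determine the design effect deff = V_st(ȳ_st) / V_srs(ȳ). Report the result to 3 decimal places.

deff ≈ 0.793

V̂(ȳ_st) = Σ W_h² (1 − n_h/N_h) s_h²/n_h, with W_h = N_h/N and N = 10300:
  stratum A: (700/10300)²·(1 − 53/700)·8.4²/53 = 0.00568343
  stratum B: (4100/10300)²·(1 − 303/4100)·9.3²/303 = 0.0418864
  stratum C: (1000/10300)²·(1 − 38/1000)·7.1²/38 = 0.0120291
  stratum D: (4500/10300)²·(1 − 816/4500)·17.3²/816 = 0.0573139
V_st = 0.116913
V_srs = (1 − 1210/10300)·202.1/1210 = 0.147403
deff = V_st / V_srs = 0.116913/0.147403 = 0.7931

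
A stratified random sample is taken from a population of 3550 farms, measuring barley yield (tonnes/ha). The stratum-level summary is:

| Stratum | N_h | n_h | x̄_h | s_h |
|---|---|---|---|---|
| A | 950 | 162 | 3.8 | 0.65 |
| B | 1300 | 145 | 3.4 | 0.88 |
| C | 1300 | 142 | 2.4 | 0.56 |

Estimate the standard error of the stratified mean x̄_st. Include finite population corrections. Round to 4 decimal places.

SE(x̄_st) ≈ 0.0325

V̂(x̄_st) = Σ W_h² (1 − n_h/N_h) s_h²/n_h, with W_h = N_h/N and N = 3550:
  stratum A: (950/3550)²·(1 − 162/950)·0.65²/162 = 0.000154919
  stratum B: (1300/3550)²·(1 − 145/1300)·0.88²/145 = 0.000636306
  stratum C: (1300/3550)²·(1 − 142/1300)·0.56²/142 = 0.000263805
V̂(x̄_st) = 0.00105503
SE(x̄_st) = √0.00105503 = 0.0324812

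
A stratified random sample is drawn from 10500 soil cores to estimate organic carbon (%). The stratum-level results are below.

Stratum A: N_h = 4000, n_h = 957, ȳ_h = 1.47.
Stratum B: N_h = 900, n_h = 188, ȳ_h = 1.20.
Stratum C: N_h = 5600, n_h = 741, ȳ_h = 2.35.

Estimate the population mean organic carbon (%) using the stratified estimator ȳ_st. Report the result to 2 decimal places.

N = Σ N_h = 10500. Stratum weights W_h = N_h/N.
ȳ_st = (4000·1.47 + 900·1.20 + 5600·2.35) / 10500 = 1.9162

ȳ_st ≈ 1.92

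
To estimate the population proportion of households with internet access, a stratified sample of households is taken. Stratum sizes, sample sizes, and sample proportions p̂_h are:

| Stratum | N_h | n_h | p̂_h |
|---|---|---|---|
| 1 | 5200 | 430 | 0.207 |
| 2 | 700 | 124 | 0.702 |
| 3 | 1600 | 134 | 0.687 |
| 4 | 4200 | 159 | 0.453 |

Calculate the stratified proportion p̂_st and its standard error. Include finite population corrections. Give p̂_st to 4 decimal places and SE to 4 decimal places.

p̂_st ≈ 0.3906, SE ≈ 0.0172

N = 11700; stratum weights W_h = N_h/N.
p̂_st = Σ W_h p̂_h = (5200·0.207 + 700·0.702 + 1600·0.687 + 4200·0.453)/11700 = 0.39056
V̂(p̂_st) = Σ W_h² (1 − n_h/N_h) p̂_h(1−p̂_h)/(n_h−1):
  stratum 1: (5200/11700)²·(1 − 430/5200)·0.207·0.793/429 = 6.93324e-05
  stratum 2: (700/11700)²·(1 − 124/700)·0.702·0.298/123 = 5.00953e-06
  stratum 3: (1600/11700)²·(1 − 134/1600)·0.687·0.313/133 = 2.77033e-05
  stratum 4: (4200/11700)²·(1 − 159/4200)·0.453·0.547/158 = 0.000194444
V̂(p̂_st) = 0.000296489; SE = √V̂ = 0.0172189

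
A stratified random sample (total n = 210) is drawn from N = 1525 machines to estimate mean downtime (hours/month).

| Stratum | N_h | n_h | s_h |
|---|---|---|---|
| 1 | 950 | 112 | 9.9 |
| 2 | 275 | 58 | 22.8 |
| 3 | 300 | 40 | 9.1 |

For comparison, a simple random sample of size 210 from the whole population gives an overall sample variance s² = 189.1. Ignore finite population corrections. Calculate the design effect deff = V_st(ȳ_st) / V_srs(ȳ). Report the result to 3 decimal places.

V̂(ȳ_st) = Σ W_h² s_h²/n_h, with W_h = N_h/N and N = 1525:
  stratum 1: (950/1525)²·9.9²/112 = 0.339594
  stratum 2: (275/1525)²·22.8²/58 = 0.291452
  stratum 3: (300/1525)²·9.1²/40 = 0.0801172
V_st = 0.711163
V_srs = s²/n = 189.1/210 = 0.900476
deff = V_st / V_srs = 0.711163/0.900476 = 0.7898

deff ≈ 0.790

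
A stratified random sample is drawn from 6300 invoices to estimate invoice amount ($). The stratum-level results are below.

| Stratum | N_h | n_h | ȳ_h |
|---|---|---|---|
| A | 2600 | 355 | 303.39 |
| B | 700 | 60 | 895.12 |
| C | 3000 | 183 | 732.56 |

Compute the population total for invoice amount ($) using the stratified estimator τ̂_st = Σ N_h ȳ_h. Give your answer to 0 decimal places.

τ̂_st = Σ N_h ȳ_h = 2600·303.39 + 700·895.12 + 3000·732.56 = 3613078

τ̂_st ≈ 3613078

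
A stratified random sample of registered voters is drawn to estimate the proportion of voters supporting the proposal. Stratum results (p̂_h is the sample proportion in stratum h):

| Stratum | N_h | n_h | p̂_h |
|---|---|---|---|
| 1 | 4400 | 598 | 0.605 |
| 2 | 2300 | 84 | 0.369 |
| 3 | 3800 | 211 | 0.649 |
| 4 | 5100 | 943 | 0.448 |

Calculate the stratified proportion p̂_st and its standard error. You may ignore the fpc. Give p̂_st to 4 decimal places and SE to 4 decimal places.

N = 15600; stratum weights W_h = N_h/N.
p̂_st = Σ W_h p̂_h = (4400·0.605 + 2300·0.369 + 3800·0.649 + 5100·0.448)/15600 = 0.52960
V̂(p̂_st) = Σ W_h² p̂_h(1−p̂_h)/(n_h−1):
  stratum 1: (4400/15600)²·0.605·0.395/597 = 3.18445e-05
  stratum 2: (2300/15600)²·0.369·0.631/83 = 6.09795e-05
  stratum 3: (3800/15600)²·0.649·0.351/210 = 6.43651e-05
  stratum 4: (5100/15600)²·0.448·0.552/942 = 2.8058e-05
V̂(p̂_st) = 0.000185247; SE = √V̂ = 0.0136106

p̂_st ≈ 0.5296, SE ≈ 0.0136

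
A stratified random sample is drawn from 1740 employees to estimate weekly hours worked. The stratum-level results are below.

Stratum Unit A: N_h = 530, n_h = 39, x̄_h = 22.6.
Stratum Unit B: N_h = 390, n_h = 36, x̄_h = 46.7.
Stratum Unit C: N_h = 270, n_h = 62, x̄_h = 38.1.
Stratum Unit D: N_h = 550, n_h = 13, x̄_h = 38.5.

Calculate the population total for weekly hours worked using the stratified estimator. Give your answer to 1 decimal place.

τ̂_st = Σ N_h x̄_h = 530·22.6 + 390·46.7 + 270·38.1 + 550·38.5 = 61653.0

τ̂_st ≈ 61653.0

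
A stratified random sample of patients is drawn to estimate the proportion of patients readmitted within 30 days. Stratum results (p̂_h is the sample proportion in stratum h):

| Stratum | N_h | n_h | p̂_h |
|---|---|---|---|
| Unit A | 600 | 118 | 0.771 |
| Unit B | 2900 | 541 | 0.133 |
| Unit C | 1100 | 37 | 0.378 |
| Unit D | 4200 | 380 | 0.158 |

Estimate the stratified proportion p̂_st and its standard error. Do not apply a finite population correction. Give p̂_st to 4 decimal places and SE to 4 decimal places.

N = 8800; stratum weights W_h = N_h/N.
p̂_st = Σ W_h p̂_h = (600·0.771 + 2900·0.133 + 1100·0.378 + 4200·0.158)/8800 = 0.21906
V̂(p̂_st) = Σ W_h² p̂_h(1−p̂_h)/(n_h−1):
  stratum Unit A: (600/8800)²·0.771·0.229/117 = 7.01522e-06
  stratum Unit B: (2900/8800)²·0.133·0.867/540 = 2.31904e-05
  stratum Unit C: (1100/8800)²·0.378·0.622/36 = 0.000102047
  stratum Unit D: (4200/8800)²·0.158·0.842/379 = 7.99582e-05
V̂(p̂_st) = 0.000212211; SE = √V̂ = 0.0145675

p̂_st ≈ 0.2191, SE ≈ 0.0146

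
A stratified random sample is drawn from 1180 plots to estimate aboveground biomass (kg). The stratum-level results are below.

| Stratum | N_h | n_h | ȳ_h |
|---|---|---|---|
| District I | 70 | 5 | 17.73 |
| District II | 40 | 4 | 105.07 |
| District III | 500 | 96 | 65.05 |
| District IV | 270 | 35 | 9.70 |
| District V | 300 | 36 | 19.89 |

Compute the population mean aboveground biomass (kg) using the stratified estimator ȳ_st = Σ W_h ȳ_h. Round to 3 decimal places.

N = Σ N_h = 1180. Stratum weights W_h = N_h/N.
ȳ_st = (70·17.73 + 40·105.07 + 500·65.05 + 270·9.70 + 300·19.89) / 1180 = 39.45331

ȳ_st ≈ 39.453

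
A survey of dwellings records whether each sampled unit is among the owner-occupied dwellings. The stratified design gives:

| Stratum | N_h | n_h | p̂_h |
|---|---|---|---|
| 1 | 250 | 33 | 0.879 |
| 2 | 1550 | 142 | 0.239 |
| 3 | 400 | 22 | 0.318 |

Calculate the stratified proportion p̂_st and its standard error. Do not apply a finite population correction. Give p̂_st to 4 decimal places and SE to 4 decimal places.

p̂_st ≈ 0.3261, SE ≈ 0.0320

N = 2200; stratum weights W_h = N_h/N.
p̂_st = Σ W_h p̂_h = (250·0.879 + 1550·0.239 + 400·0.318)/2200 = 0.32609
V̂(p̂_st) = Σ W_h² p̂_h(1−p̂_h)/(n_h−1):
  stratum 1: (250/2200)²·0.879·0.121/32 = 4.29199e-05
  stratum 2: (1550/2200)²·0.239·0.761/141 = 0.000640297
  stratum 3: (400/2200)²·0.318·0.682/21 = 0.000341403
V̂(p̂_st) = 0.00102462; SE = √V̂ = 0.0320097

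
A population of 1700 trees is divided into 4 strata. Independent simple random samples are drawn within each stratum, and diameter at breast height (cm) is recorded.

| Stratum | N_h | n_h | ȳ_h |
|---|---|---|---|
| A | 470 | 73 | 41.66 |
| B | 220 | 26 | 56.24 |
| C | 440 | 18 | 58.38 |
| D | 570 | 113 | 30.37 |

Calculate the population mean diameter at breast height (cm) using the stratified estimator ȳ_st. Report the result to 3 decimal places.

N = Σ N_h = 1700. Stratum weights W_h = N_h/N.
ȳ_st = (470·41.66 + 220·56.24 + 440·58.38 + 570·30.37) / 1700 = 44.08888

ȳ_st ≈ 44.089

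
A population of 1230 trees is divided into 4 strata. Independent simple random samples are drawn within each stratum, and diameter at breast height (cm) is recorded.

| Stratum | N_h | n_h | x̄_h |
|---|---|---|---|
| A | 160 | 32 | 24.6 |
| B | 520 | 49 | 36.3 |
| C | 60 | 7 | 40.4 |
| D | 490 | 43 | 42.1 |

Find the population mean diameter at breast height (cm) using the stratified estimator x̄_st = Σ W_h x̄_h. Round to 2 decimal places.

x̄_st ≈ 37.29

N = Σ N_h = 1230. Stratum weights W_h = N_h/N.
x̄_st = (160·24.6 + 520·36.3 + 60·40.4 + 490·42.1) / 1230 = 37.2886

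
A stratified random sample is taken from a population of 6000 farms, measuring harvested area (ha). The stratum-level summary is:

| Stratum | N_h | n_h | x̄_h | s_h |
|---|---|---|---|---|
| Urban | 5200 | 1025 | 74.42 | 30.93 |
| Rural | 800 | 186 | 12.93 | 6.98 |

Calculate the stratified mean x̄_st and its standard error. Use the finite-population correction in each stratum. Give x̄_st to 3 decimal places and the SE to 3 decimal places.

x̄_st ≈ 66.221, SE ≈ 0.753

x̄_st = Σ W_h x̄_h = (5200·74.42 + 800·12.93)/6000 = 66.22133
V̂(x̄_st) = Σ W_h² (1 − n_h/N_h) s_h²/n_h, with W_h = N_h/N and N = 6000:
  stratum Urban: (5200/6000)²·(1 − 1025/5200)·30.93²/1025 = 0.562851
  stratum Rural: (800/6000)²·(1 − 186/800)·6.98²/186 = 0.00357399
V̂(x̄_st) = 0.566425
SE(x̄_st) = √0.566425 = 0.752612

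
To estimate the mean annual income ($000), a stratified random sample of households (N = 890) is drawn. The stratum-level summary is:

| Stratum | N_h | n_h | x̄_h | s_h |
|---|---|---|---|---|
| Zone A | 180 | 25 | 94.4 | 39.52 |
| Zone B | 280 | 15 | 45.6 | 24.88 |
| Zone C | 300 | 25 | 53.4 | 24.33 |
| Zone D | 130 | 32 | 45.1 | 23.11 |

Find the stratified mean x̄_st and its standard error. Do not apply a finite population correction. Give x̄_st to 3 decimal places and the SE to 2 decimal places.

x̄_st ≈ 58.026, SE ≈ 3.11

x̄_st = Σ W_h x̄_h = (180·94.4 + 280·45.6 + 300·53.4 + 130·45.1)/890 = 58.02584
V̂(x̄_st) = Σ W_h² s_h²/n_h, with W_h = N_h/N and N = 890:
  stratum Zone A: (180/890)²·39.52²/25 = 2.5554
  stratum Zone B: (280/890)²·24.88²/15 = 4.08456
  stratum Zone C: (300/890)²·24.33²/25 = 2.69034
  stratum Zone D: (130/890)²·23.11²/32 = 0.356087
V̂(x̄_st) = 9.68639
SE(x̄_st) = √9.68639 = 3.1123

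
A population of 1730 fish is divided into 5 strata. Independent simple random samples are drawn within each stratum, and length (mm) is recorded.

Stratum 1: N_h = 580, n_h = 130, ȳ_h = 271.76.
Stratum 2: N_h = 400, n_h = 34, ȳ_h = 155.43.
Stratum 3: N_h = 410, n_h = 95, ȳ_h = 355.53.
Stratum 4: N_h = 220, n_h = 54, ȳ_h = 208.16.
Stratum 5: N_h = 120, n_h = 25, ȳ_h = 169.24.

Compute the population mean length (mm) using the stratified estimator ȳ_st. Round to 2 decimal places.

ȳ_st ≈ 249.52

N = Σ N_h = 1730. Stratum weights W_h = N_h/N.
ȳ_st = (580·271.76 + 400·155.43 + 410·355.53 + 220·208.16 + 120·169.24) / 1730 = 249.5168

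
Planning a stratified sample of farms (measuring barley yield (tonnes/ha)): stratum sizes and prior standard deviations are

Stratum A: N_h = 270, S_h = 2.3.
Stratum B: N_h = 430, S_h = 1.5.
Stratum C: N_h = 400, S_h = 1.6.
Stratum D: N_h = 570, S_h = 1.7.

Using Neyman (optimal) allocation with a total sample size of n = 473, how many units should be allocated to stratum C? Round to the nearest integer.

Neyman allocation: n_h = n · N_h S_h / Σ N_i S_i, with n = 473.
  stratum A: N_h·S_h = 270·2.3 = 621.00
  stratum B: N_h·S_h = 430·1.5 = 645.00
  stratum C: N_h·S_h = 400·1.6 = 640.00
  stratum D: N_h·S_h = 570·1.7 = 969.00
Σ N_h S_h = 2875.00
n for stratum C = 473·640.00/2875.00 = 105.294 → 105

105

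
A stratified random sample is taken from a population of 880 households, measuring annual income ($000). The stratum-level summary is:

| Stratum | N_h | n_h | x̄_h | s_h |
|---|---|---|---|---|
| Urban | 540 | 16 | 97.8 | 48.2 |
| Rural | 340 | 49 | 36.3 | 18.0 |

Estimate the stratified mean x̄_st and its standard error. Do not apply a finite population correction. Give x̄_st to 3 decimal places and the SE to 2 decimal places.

x̄_st ≈ 74.039, SE ≈ 7.46

x̄_st = Σ W_h x̄_h = (540·97.8 + 340·36.3)/880 = 74.03864
V̂(x̄_st) = Σ W_h² s_h²/n_h, with W_h = N_h/N and N = 880:
  stratum Urban: (540/880)²·48.2²/16 = 54.6759
  stratum Rural: (340/880)²·18.0²/49 = 0.987055
V̂(x̄_st) = 55.663
SE(x̄_st) = √55.663 = 7.46076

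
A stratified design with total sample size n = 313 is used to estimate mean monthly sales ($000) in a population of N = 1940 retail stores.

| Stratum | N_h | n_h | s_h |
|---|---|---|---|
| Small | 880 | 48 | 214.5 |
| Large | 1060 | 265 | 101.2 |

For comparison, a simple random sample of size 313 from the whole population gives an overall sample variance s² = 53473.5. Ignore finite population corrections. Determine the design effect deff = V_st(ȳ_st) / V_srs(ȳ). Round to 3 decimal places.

V̂(ȳ_st) = Σ W_h² s_h²/n_h, with W_h = N_h/N and N = 1940:
  stratum Small: (880/1940)²·214.5²/48 = 197.231
  stratum Large: (1060/1940)²·101.2²/265 = 11.5378
V_st = 208.769
V_srs = s²/n = 53473.5/313 = 170.842
deff = V_st / V_srs = 208.769/170.842 = 1.2220

deff ≈ 1.222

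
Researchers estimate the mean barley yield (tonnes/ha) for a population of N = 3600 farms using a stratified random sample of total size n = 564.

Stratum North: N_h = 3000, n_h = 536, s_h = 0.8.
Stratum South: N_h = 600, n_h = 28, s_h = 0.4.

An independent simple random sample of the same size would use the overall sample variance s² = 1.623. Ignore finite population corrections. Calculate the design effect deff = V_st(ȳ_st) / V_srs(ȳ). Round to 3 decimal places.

V̂(ȳ_st) = Σ W_h² s_h²/n_h, with W_h = N_h/N and N = 3600:
  stratum North: (3000/3600)²·0.8²/536 = 0.000829187
  stratum South: (600/3600)²·0.4²/28 = 0.00015873
V_st = 0.000987918
V_srs = s²/n = 1.623/564 = 0.00287766
deff = V_st / V_srs = 0.000987918/0.00287766 = 0.3433

deff ≈ 0.343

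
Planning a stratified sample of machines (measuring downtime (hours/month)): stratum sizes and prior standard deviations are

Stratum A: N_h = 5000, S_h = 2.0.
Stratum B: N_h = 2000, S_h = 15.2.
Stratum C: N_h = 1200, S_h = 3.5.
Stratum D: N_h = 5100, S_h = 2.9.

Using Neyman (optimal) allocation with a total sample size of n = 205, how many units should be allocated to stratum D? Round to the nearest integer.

Neyman allocation: n_h = n · N_h S_h / Σ N_i S_i, with n = 205.
  stratum A: N_h·S_h = 5000·2.0 = 10000.00
  stratum B: N_h·S_h = 2000·15.2 = 30400.00
  stratum C: N_h·S_h = 1200·3.5 = 4200.00
  stratum D: N_h·S_h = 5100·2.9 = 14790.00
Σ N_h S_h = 59390.00
n for stratum D = 205·14790.00/59390.00 = 51.052 → 51

51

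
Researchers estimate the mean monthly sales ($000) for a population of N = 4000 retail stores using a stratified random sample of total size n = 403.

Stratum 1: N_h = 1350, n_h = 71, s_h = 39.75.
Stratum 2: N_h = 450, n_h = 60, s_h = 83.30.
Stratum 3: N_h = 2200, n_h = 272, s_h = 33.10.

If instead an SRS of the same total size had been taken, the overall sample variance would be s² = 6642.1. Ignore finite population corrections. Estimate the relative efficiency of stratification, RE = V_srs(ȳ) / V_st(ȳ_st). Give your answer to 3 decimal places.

RE ≈ 3.159

V̂(ȳ_st) = Σ W_h² s_h²/n_h, with W_h = N_h/N and N = 4000:
  stratum 1: (1350/4000)²·39.75²/71 = 2.53492
  stratum 2: (450/4000)²·83.30²/60 = 1.46367
  stratum 3: (2200/4000)²·33.10²/272 = 1.21846
V_st = 5.21705
V_srs = s²/n = 6642.1/403 = 16.4816
Relative efficiency = V_srs / V_st = 16.4816/5.21705 = 3.1592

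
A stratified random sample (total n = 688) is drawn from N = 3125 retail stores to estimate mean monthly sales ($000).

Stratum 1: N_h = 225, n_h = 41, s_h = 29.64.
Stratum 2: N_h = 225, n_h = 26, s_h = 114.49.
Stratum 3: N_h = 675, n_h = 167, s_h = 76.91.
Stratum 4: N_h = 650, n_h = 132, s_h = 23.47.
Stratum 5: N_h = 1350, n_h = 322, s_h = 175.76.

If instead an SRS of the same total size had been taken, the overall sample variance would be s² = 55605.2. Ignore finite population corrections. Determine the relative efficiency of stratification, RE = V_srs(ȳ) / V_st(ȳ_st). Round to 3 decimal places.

RE ≈ 3.598

V̂(ȳ_st) = Σ W_h² s_h²/n_h, with W_h = N_h/N and N = 3125:
  stratum 1: (225/3125)²·29.64²/41 = 0.11108
  stratum 2: (225/3125)²·114.49²/26 = 2.61353
  stratum 3: (675/3125)²·76.91²/167 = 1.65256
  stratum 4: (650/3125)²·23.47²/132 = 0.180542
  stratum 5: (1350/3125)²·175.76²/322 = 17.9041
V_st = 22.4618
V_srs = s²/n = 55605.2/688 = 80.8215
Relative efficiency = V_srs / V_st = 80.8215/22.4618 = 3.5982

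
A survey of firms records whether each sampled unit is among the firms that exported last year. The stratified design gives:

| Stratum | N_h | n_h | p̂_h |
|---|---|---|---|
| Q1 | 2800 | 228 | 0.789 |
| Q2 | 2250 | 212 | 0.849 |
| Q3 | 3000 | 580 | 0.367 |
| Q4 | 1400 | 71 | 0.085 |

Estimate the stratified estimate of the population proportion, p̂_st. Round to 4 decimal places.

N = 9450; stratum weights W_h = N_h/N.
p̂_st = Σ W_h p̂_h = (2800·0.789 + 2250·0.849 + 3000·0.367 + 1400·0.085)/9450 = 0.56502

p̂_st ≈ 0.5650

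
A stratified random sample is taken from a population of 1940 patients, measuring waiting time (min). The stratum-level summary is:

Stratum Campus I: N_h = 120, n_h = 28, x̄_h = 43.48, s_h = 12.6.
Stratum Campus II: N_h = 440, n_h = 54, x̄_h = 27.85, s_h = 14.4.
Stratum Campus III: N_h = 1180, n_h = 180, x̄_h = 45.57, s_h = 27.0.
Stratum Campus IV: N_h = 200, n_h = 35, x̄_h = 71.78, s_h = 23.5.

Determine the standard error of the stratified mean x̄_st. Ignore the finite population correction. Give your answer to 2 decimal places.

SE(x̄_st) ≈ 1.37

V̂(x̄_st) = Σ W_h² s_h²/n_h, with W_h = N_h/N and N = 1940:
  stratum Campus I: (120/1940)²·12.6²/28 = 0.0216941
  stratum Campus II: (440/1940)²·14.4²/54 = 0.19753
  stratum Campus III: (1180/1940)²·27.0²/180 = 1.49836
  stratum Campus IV: (200/1940)²·23.5²/35 = 0.167697
V̂(x̄_st) = 1.88528
SE(x̄_st) = √1.88528 = 1.37305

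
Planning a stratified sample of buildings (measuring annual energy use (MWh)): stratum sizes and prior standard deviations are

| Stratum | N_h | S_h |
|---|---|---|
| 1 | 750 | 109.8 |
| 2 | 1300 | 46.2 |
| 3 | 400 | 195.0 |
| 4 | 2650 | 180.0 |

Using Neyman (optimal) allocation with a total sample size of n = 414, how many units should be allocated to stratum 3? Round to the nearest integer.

46

Neyman allocation: n_h = n · N_h S_h / Σ N_i S_i, with n = 414.
  stratum 1: N_h·S_h = 750·109.8 = 82350.00
  stratum 2: N_h·S_h = 1300·46.2 = 60060.00
  stratum 3: N_h·S_h = 400·195.0 = 78000.00
  stratum 4: N_h·S_h = 2650·180.0 = 477000.00
Σ N_h S_h = 697410.00
n for stratum 3 = 414·78000.00/697410.00 = 46.303 → 46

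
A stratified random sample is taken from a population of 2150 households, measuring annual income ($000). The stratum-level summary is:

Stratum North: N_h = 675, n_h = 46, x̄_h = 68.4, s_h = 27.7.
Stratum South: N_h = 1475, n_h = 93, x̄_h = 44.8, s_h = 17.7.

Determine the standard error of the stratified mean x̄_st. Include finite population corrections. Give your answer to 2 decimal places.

V̂(x̄_st) = Σ W_h² (1 − n_h/N_h) s_h²/n_h, with W_h = N_h/N and N = 2150:
  stratum North: (675/2150)²·(1 − 46/675)·27.7²/46 = 1.53207
  stratum South: (1475/2150)²·(1 − 93/1475)·17.7²/93 = 1.48555
V̂(x̄_st) = 3.01762
SE(x̄_st) = √3.01762 = 1.73713

SE(x̄_st) ≈ 1.74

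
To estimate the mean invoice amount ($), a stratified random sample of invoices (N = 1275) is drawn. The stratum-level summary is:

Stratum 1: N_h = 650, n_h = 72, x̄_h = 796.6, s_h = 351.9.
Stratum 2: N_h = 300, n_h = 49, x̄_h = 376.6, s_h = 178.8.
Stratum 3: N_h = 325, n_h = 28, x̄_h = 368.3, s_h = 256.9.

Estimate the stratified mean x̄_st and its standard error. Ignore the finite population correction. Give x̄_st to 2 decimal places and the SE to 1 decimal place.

x̄_st ≈ 588.60, SE ≈ 25.2

x̄_st = Σ W_h x̄_h = (650·796.6 + 300·376.6 + 325·368.3)/1275 = 588.60196
V̂(x̄_st) = Σ W_h² s_h²/n_h, with W_h = N_h/N and N = 1275:
  stratum 1: (650/1275)²·351.9²/72 = 447.005
  stratum 2: (300/1275)²·178.8²/49 = 36.1211
  stratum 3: (325/1275)²·256.9²/28 = 153.15
V̂(x̄_st) = 636.276
SE(x̄_st) = √636.276 = 25.2245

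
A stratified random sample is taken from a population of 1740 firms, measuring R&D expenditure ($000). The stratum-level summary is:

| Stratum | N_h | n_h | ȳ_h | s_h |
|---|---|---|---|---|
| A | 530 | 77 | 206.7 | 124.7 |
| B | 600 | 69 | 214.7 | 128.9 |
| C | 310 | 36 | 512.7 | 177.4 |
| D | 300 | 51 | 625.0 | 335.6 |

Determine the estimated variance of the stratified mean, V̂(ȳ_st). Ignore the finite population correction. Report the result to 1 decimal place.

V̂(ȳ_st) ≈ 140.8

V̂(ȳ_st) = Σ W_h² s_h²/n_h, with W_h = N_h/N and N = 1740:
  stratum A: (530/1740)²·124.7²/77 = 18.7368
  stratum B: (600/1740)²·128.9²/69 = 28.6326
  stratum C: (310/1740)²·177.4²/36 = 27.7479
  stratum D: (300/1740)²·335.6²/51 = 65.6474
V̂(ȳ_st) = 140.765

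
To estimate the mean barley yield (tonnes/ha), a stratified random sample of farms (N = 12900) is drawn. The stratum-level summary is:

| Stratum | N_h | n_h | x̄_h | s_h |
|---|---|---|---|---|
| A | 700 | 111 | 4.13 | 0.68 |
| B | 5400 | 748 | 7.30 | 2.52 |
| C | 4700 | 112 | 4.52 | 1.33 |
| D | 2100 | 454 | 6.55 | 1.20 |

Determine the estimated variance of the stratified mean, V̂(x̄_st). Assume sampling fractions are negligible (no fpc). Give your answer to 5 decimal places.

V̂(x̄_st) ≈ 0.00368

V̂(x̄_st) = Σ W_h² s_h²/n_h, with W_h = N_h/N and N = 12900:
  stratum A: (700/12900)²·0.68²/111 = 1.22662e-05
  stratum B: (5400/12900)²·2.52²/748 = 0.00148767
  stratum C: (4700/12900)²·1.33²/112 = 0.00209653
  stratum D: (2100/12900)²·1.20²/454 = 8.40554e-05
V̂(x̄_st) = 0.00368053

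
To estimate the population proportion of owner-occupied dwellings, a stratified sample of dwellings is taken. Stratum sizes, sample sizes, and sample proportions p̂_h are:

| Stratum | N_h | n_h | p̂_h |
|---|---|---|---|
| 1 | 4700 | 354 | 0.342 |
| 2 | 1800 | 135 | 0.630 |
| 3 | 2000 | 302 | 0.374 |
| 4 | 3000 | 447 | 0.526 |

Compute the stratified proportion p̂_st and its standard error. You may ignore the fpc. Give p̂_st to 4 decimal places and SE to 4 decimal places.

N = 11500; stratum weights W_h = N_h/N.
p̂_st = Σ W_h p̂_h = (4700·0.342 + 1800·0.630 + 2000·0.374 + 3000·0.526)/11500 = 0.44064
V̂(p̂_st) = Σ W_h² p̂_h(1−p̂_h)/(n_h−1):
  stratum 1: (4700/11500)²·0.342·0.658/353 = 0.000106482
  stratum 2: (1800/11500)²·0.630·0.370/134 = 4.26174e-05
  stratum 3: (2000/11500)²·0.374·0.626/301 = 2.35258e-05
  stratum 4: (3000/11500)²·0.526·0.474/446 = 3.80431e-05
V̂(p̂_st) = 0.000210669; SE = √V̂ = 0.0145144

p̂_st ≈ 0.4406, SE ≈ 0.0145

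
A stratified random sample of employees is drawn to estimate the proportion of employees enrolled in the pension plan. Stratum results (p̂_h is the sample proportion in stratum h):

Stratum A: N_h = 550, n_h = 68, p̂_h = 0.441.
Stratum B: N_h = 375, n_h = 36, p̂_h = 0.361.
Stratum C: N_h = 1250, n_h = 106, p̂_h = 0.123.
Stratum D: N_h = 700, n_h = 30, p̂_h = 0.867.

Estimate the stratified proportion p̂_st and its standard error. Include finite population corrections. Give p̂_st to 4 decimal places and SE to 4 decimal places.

p̂_st ≈ 0.3960, SE ≈ 0.0250

N = 2875; stratum weights W_h = N_h/N.
p̂_st = Σ W_h p̂_h = (550·0.441 + 375·0.361 + 1250·0.123 + 700·0.867)/2875 = 0.39603
V̂(p̂_st) = Σ W_h² (1 − n_h/N_h) p̂_h(1−p̂_h)/(n_h−1):
  stratum A: (550/2875)²·(1 − 68/550)·0.441·0.559/67 = 0.000118008
  stratum B: (375/2875)²·(1 − 36/375)·0.361·0.639/35 = 0.000101367
  stratum C: (1250/2875)²·(1 − 106/1250)·0.123·0.877/105 = 0.000177736
  stratum D: (700/2875)²·(1 − 30/700)·0.867·0.133/29 = 0.000225616
V̂(p̂_st) = 0.000622726; SE = √V̂ = 0.0249545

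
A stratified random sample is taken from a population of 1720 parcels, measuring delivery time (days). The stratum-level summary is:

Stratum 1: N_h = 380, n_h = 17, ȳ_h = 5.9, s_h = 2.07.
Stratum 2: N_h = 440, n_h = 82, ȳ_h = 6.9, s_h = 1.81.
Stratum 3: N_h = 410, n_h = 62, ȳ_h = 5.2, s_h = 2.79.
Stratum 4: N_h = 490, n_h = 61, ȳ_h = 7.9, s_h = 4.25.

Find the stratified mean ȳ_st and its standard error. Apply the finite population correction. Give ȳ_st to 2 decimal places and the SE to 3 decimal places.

ȳ_st = Σ W_h ȳ_h = (380·5.9 + 440·6.9 + 410·5.2 + 490·7.9)/1720 = 6.55872
V̂(ȳ_st) = Σ W_h² (1 − n_h/N_h) s_h²/n_h, with W_h = N_h/N and N = 1720:
  stratum 1: (380/1720)²·(1 − 17/380)·2.07²/17 = 0.0117524
  stratum 2: (440/1720)²·(1 − 82/440)·1.81²/82 = 0.00212727
  stratum 3: (410/1720)²·(1 − 62/410)·2.79²/62 = 0.00605512
  stratum 4: (490/1720)²·(1 − 61/490)·4.25²/61 = 0.0210399
V̂(ȳ_st) = 0.0409747
SE(ȳ_st) = √0.0409747 = 0.202422

ȳ_st ≈ 6.56, SE ≈ 0.202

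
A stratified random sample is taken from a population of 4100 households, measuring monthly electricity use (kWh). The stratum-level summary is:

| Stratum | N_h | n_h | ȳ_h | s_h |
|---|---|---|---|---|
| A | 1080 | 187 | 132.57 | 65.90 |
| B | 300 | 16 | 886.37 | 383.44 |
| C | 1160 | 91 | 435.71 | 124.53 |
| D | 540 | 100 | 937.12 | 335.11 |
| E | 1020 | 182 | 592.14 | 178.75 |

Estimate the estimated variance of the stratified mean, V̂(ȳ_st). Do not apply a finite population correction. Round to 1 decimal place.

V̂(ȳ_st) ≈ 94.8

V̂(ȳ_st) = Σ W_h² s_h²/n_h, with W_h = N_h/N and N = 4100:
  stratum A: (1080/4100)²·65.90²/187 = 1.61142
  stratum B: (300/4100)²·383.44²/16 = 49.1982
  stratum C: (1160/4100)²·124.53²/91 = 13.6413
  stratum D: (540/4100)²·335.11²/100 = 19.4803
  stratum E: (1020/4100)²·178.75²/182 = 10.8656
V̂(ȳ_st) = 94.7968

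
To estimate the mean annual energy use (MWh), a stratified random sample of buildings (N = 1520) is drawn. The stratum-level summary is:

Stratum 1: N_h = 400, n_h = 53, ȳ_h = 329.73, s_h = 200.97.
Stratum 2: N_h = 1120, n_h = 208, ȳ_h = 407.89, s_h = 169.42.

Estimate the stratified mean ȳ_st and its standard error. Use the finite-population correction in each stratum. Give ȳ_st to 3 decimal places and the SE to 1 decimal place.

ȳ_st ≈ 387.322, SE ≈ 10.3

ȳ_st = Σ W_h ȳ_h = (400·329.73 + 1120·407.89)/1520 = 387.32158
V̂(ȳ_st) = Σ W_h² (1 − n_h/N_h) s_h²/n_h, with W_h = N_h/N and N = 1520:
  stratum 1: (400/1520)²·(1 − 53/400)·200.97²/53 = 45.7814
  stratum 2: (1120/1520)²·(1 − 208/1120)·169.42²/208 = 61.0087
V̂(ȳ_st) = 106.79
SE(ȳ_st) = √106.79 = 10.3339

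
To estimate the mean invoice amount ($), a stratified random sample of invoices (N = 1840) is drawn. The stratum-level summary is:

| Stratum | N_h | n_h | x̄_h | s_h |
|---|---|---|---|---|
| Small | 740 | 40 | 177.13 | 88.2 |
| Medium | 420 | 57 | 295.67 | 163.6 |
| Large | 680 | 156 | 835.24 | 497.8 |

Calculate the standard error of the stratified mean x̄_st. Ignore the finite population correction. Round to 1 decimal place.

V̂(x̄_st) = Σ W_h² s_h²/n_h, with W_h = N_h/N and N = 1840:
  stratum Small: (740/1840)²·88.2²/40 = 31.4561
  stratum Medium: (420/1840)²·163.6²/57 = 24.4655
  stratum Large: (680/1840)²·497.8²/156 = 216.954
V̂(x̄_st) = 272.875
SE(x̄_st) = √272.875 = 16.5189

SE(x̄_st) ≈ 16.5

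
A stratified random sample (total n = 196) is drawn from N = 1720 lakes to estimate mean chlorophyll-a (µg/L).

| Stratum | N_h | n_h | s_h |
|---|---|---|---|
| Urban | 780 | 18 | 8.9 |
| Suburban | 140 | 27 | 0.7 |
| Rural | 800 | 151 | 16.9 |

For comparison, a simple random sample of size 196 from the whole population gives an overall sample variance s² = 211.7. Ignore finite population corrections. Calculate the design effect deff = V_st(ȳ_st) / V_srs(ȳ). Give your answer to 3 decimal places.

deff ≈ 1.217

V̂(ȳ_st) = Σ W_h² s_h²/n_h, with W_h = N_h/N and N = 1720:
  stratum Urban: (780/1720)²·8.9²/18 = 0.904982
  stratum Suburban: (140/1720)²·0.7²/27 = 0.000120235
  stratum Rural: (800/1720)²·16.9²/151 = 0.409185
V_st = 1.31429
V_srs = s²/n = 211.7/196 = 1.0801
deff = V_st / V_srs = 1.31429/1.0801 = 1.2168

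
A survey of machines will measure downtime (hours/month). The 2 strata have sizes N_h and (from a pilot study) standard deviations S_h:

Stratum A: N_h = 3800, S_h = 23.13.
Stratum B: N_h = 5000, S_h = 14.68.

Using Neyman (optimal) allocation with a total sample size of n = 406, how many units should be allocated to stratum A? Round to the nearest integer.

Neyman allocation: n_h = n · N_h S_h / Σ N_i S_i, with n = 406.
  stratum A: N_h·S_h = 3800·23.13 = 87894.00
  stratum B: N_h·S_h = 5000·14.68 = 73400.00
Σ N_h S_h = 161294.00
n for stratum A = 406·87894.00/161294.00 = 221.242 → 221

221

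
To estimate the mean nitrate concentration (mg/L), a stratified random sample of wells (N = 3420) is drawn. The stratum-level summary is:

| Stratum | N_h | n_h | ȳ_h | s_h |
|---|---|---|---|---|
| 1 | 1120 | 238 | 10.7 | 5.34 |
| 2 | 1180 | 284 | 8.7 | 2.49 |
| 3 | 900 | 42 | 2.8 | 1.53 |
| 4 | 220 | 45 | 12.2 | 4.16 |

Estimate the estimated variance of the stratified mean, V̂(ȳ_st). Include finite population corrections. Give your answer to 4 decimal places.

V̂(ȳ_st) ≈ 0.0170

V̂(ȳ_st) = Σ W_h² (1 − n_h/N_h) s_h²/n_h, with W_h = N_h/N and N = 3420:
  stratum 1: (1120/3420)²·(1 − 238/1120)·5.34²/238 = 0.0101191
  stratum 2: (1180/3420)²·(1 − 284/1180)·2.49²/284 = 0.00197341
  stratum 3: (900/3420)²·(1 − 42/900)·1.53²/42 = 0.00367969
  stratum 4: (220/3420)²·(1 − 45/220)·4.16²/45 = 0.00126585
V̂(ȳ_st) = 0.017038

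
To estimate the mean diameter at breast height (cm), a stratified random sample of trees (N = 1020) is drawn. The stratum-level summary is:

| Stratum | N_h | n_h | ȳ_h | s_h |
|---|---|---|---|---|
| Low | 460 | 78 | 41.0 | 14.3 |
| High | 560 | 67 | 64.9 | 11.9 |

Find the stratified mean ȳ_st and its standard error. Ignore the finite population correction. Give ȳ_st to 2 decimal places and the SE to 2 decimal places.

ȳ_st ≈ 54.12, SE ≈ 1.08

ȳ_st = Σ W_h ȳ_h = (460·41.0 + 560·64.9)/1020 = 54.12157
V̂(ȳ_st) = Σ W_h² s_h²/n_h, with W_h = N_h/N and N = 1020:
  stratum Low: (460/1020)²·14.3²/78 = 0.533203
  stratum High: (560/1020)²·11.9²/67 = 0.637081
V̂(ȳ_st) = 1.17028
SE(ȳ_st) = √1.17028 = 1.0818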